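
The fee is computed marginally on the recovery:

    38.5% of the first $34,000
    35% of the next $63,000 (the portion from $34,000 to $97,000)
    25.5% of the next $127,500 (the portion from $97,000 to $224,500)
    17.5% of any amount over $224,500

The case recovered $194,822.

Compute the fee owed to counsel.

First $34,000 at 38.5% = $13,090.00
Next $63,000 at 35% = $22,050.00
Remaining $97,822 at 25.5% = $24,944.61
Fee: $13,090.00 + $22,050.00 + $24,944.61 = $60,084.61

$60,084.61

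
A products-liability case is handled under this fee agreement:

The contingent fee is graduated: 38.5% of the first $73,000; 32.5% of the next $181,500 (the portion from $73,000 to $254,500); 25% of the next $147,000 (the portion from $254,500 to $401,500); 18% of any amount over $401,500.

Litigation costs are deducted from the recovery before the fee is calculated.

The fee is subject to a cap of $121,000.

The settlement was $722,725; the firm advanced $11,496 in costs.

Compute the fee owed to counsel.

Fee base (net of costs): $722,725 − $11,496 = $711,229
First $73,000 at 38.5% = $28,105.00
Next $181,500 at 32.5% = $58,987.50
Next $147,000 at 25% = $36,750.00
Remaining $309,729 at 18% = $55,751.22
Fee: $28,105.00 + $58,987.50 + $36,750.00 + $55,751.22 = $179,593.72
$179,593.72 exceeds the $121,000 cap, so the fee is capped at $121,000.00.

$121,000.00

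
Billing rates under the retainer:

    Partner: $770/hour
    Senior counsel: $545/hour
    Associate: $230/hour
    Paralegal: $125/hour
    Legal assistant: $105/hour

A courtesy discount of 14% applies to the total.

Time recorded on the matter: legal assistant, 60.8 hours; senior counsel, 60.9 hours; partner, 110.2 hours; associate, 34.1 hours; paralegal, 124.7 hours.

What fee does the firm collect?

$127,158.74

Partner: 110.2 × $770 = $84,854.00
Senior counsel: 60.9 × $545 = $33,190.50
Associate: 34.1 × $230 = $7,843.00
Paralegal: 124.7 × $125 = $15,587.50
Legal assistant: 60.8 × $105 = $6,384.00
Subtotal: $147,859.00
Less 14% discount: −$20,700.26
Total: $147,859.00 − $20,700.26 = $127,158.74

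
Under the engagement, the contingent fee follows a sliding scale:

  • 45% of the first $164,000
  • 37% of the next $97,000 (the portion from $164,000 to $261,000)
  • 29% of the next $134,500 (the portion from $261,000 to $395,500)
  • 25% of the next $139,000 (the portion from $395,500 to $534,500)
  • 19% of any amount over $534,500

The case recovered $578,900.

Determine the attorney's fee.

First $164,000 at 45% = $73,800.00
Next $97,000 at 37% = $35,890.00
Next $134,500 at 29% = $39,005.00
Next $139,000 at 25% = $34,750.00
Remaining $44,400 at 19% = $8,436.00
Fee: $73,800.00 + $35,890.00 + $39,005.00 + $34,750.00 + $8,436.00 = $191,881.00

$191,881.00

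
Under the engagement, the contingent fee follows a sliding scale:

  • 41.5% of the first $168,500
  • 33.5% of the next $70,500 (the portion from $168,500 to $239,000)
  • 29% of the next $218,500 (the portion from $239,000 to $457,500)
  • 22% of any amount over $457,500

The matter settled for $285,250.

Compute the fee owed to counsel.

$106,957.50

First $168,500 at 41.5% = $69,927.50
Next $70,500 at 33.5% = $23,617.50
Remaining $46,250 at 29% = $13,412.50
Fee: $69,927.50 + $23,617.50 + $13,412.50 = $106,957.50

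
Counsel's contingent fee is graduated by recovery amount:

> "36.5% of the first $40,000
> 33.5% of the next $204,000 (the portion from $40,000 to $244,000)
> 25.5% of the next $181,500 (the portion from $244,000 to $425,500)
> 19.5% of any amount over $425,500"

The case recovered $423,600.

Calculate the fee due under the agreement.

$128,738.00

First $40,000 at 36.5% = $14,600.00
Next $204,000 at 33.5% = $68,340.00
Remaining $179,600 at 25.5% = $45,798.00
Fee: $14,600.00 + $68,340.00 + $45,798.00 = $128,738.00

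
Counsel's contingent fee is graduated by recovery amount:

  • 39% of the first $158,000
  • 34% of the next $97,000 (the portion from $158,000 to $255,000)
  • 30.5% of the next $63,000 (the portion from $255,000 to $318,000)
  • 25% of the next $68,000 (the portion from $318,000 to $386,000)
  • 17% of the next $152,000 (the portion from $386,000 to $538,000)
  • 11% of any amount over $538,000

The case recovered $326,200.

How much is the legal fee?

$115,865.00

First $158,000 at 39% = $61,620.00
Next $97,000 at 34% = $32,980.00
Next $63,000 at 30.5% = $19,215.00
Remaining $8,200 at 25% = $2,050.00
Fee: $61,620.00 + $32,980.00 + $19,215.00 + $2,050.00 = $115,865.00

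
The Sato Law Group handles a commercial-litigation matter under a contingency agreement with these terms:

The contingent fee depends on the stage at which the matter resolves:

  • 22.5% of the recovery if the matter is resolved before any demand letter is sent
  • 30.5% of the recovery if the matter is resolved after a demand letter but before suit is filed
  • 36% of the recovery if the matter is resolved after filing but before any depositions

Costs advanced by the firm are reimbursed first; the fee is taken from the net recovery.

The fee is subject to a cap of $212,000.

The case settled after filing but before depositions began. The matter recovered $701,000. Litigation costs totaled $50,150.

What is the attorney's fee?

Fee base (net of costs): $701,000 − $50,150 = $650,850
The matter settled after filing but before depositions began, so the 36% rate applies.
$650,850 × 36% = $234,306.00
$234,306.00 exceeds the $212,000 cap, so the fee is capped at $212,000.00.

$212,000.00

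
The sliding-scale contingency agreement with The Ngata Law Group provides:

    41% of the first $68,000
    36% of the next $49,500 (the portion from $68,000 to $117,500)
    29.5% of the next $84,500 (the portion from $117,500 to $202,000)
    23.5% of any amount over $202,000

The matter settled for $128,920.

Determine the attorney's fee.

$49,068.90

First $68,000 at 41% = $27,880.00
Next $49,500 at 36% = $17,820.00
Remaining $11,420 at 29.5% = $3,368.90
Fee: $27,880.00 + $17,820.00 + $3,368.90 = $49,068.90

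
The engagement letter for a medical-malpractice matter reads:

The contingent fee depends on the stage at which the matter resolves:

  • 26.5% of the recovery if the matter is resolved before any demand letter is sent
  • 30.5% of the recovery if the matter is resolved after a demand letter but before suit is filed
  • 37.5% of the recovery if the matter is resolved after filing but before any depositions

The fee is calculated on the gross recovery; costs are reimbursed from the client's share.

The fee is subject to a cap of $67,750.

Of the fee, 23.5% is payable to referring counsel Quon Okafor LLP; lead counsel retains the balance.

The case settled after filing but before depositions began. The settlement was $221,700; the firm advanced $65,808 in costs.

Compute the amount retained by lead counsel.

Fee base is the gross recovery, $221,700; costs are reimbursed separately.
The matter settled after filing but before depositions began, so the 37.5% rate applies.
$221,700 × 37.5% = $83,137.50
$83,137.50 exceeds the $67,750 cap, so the fee is capped at $67,750.00.
Referral share: 23.5% of $67,750.00 = $15,921.25; lead counsel retains $67,750.00 − $15,921.25 = $51,828.75.

$51,828.75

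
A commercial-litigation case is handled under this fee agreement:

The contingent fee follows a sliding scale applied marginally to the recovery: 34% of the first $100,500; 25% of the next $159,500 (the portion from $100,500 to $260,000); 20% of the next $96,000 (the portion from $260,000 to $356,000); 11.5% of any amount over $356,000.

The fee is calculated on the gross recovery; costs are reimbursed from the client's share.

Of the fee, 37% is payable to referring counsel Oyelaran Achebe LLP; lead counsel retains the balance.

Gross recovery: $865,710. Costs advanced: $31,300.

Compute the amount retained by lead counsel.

$95,672.84

Fee base is the gross recovery, $865,710; costs are reimbursed separately.
First $100,500 at 34% = $34,170.00
Next $159,500 at 25% = $39,875.00
Next $96,000 at 20% = $19,200.00
Remaining $509,710 at 11.5% = $58,616.65
Fee: $34,170.00 + $39,875.00 + $19,200.00 + $58,616.65 = $151,861.65
Referral share: 37% of $151,861.65 = $56,188.81; lead counsel retains $151,861.65 − $56,188.81 = $95,672.84.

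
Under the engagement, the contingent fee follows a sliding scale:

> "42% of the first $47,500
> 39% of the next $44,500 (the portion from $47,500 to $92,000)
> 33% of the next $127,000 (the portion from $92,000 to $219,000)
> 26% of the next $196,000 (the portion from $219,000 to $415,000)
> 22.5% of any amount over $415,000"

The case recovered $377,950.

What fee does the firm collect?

First $47,500 at 42% = $19,950.00
Next $44,500 at 39% = $17,355.00
Next $127,000 at 33% = $41,910.00
Remaining $158,950 at 26% = $41,327.00
Fee: $19,950.00 + $17,355.00 + $41,910.00 + $41,327.00 = $120,542.00

$120,542.00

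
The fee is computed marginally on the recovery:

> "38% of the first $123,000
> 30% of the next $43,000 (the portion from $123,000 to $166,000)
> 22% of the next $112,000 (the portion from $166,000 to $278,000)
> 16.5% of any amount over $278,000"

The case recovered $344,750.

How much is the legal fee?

$95,293.75

First $123,000 at 38% = $46,740.00
Next $43,000 at 30% = $12,900.00
Next $112,000 at 22% = $24,640.00
Remaining $66,750 at 16.5% = $11,013.75
Fee: $46,740.00 + $12,900.00 + $24,640.00 + $11,013.75 = $95,293.75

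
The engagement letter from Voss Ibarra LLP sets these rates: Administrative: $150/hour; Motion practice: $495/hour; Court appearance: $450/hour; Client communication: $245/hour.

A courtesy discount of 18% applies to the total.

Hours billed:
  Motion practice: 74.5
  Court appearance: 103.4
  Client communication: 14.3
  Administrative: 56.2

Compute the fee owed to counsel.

$78,179.62

Administrative: 56.2 × $150 = $8,430.00
Motion practice: 74.5 × $495 = $36,877.50
Court appearance: 103.4 × $450 = $46,530.00
Client communication: 14.3 × $245 = $3,503.50
Subtotal: $95,341.00
Less 18% discount: −$17,161.38
Total: $95,341.00 − $17,161.38 = $78,179.62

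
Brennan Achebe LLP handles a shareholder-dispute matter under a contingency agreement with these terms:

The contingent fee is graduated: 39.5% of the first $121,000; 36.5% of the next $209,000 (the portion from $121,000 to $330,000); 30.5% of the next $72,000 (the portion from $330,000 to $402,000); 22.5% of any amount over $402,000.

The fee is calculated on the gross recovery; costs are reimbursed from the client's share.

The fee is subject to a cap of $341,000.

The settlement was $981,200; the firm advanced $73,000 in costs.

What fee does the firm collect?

$276,360.00

Fee base is the gross recovery, $981,200; costs are reimbursed separately.
First $121,000 at 39.5% = $47,795.00
Next $209,000 at 36.5% = $76,285.00
Next $72,000 at 30.5% = $21,960.00
Remaining $579,200 at 22.5% = $130,320.00
Fee: $47,795.00 + $76,285.00 + $21,960.00 + $130,320.00 = $276,360.00
$276,360.00 is under the $341,000 cap.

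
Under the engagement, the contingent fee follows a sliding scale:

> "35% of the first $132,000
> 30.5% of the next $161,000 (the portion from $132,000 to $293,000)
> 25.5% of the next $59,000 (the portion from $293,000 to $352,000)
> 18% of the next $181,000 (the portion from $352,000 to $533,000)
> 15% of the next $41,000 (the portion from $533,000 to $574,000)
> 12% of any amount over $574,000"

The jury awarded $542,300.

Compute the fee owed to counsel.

First $132,000 at 35% = $46,200.00
Next $161,000 at 30.5% = $49,105.00
Next $59,000 at 25.5% = $15,045.00
Next $181,000 at 18% = $32,580.00
Remaining $9,300 at 15% = $1,395.00
Fee: $46,200.00 + $49,105.00 + $15,045.00 + $32,580.00 + $1,395.00 = $144,325.00

$144,325.00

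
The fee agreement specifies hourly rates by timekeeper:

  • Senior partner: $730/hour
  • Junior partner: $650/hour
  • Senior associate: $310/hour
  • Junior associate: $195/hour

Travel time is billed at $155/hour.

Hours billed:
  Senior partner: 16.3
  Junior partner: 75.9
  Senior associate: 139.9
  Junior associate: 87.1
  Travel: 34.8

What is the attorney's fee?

$126,981.50

Senior partner: 16.3 × $730 = $11,899.00
Junior partner: 75.9 × $650 = $49,335.00
Senior associate: 139.9 × $310 = $43,369.00
Junior associate: 87.1 × $195 = $16,984.50
Subtotal: $11,899.00 + $49,335.00 + $43,369.00 + $16,984.50 = $121,587.50
Travel: 34.8 × $155 = $5,394.00
Total: $121,587.50 + $5,394.00 = $126,981.50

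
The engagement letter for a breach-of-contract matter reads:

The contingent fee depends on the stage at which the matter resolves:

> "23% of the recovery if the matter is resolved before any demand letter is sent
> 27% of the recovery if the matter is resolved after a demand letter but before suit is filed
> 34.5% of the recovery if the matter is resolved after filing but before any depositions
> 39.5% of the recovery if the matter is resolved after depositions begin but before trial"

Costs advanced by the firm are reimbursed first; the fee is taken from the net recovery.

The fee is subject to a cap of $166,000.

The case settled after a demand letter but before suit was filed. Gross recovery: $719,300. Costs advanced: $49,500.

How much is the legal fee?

$166,000.00

Fee base (net of costs): $719,300 − $49,500 = $669,800
The matter settled after a demand letter but before suit was filed, so the 27% rate applies.
$669,800 × 27% = $180,846.00
$180,846.00 exceeds the $166,000 cap, so the fee is capped at $166,000.00.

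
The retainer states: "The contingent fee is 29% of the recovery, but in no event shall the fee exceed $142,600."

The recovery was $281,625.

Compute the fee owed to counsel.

29% of $281,625 = $81,671.25
That is under the $142,600 cap.

$81,671.25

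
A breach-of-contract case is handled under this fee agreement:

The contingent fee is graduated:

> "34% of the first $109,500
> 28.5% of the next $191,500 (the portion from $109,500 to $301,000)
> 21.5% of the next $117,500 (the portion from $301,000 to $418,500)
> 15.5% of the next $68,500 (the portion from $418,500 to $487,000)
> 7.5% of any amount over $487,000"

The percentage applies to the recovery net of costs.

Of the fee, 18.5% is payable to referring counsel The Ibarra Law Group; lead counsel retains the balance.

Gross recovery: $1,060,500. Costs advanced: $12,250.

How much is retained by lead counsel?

Fee base (net of costs): $1,060,500 − $12,250 = $1,048,250
First $109,500 at 34% = $37,230.00
Next $191,500 at 28.5% = $54,577.50
Next $117,500 at 21.5% = $25,262.50
Next $68,500 at 15.5% = $10,617.50
Remaining $561,250 at 7.5% = $42,093.75
Fee: $37,230.00 + $54,577.50 + $25,262.50 + $10,617.50 + $42,093.75 = $169,781.25
Referral share: 18.5% of $169,781.25 = $31,409.53; lead counsel retains $169,781.25 − $31,409.53 = $138,371.72.

$138,371.72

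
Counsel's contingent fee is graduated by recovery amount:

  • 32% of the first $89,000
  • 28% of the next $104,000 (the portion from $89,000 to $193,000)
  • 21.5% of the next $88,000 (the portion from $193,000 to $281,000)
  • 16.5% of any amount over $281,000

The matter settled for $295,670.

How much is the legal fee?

$78,940.55

First $89,000 at 32% = $28,480.00
Next $104,000 at 28% = $29,120.00
Next $88,000 at 21.5% = $18,920.00
Remaining $14,670 at 16.5% = $2,420.55
Fee: $28,480.00 + $29,120.00 + $18,920.00 + $2,420.55 = $78,940.55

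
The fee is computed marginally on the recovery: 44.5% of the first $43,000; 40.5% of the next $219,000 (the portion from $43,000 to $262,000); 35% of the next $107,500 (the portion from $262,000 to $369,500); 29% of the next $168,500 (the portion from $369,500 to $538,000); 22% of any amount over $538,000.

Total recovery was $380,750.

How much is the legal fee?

First $43,000 at 44.5% = $19,135.00
Next $219,000 at 40.5% = $88,695.00
Next $107,500 at 35% = $37,625.00
Remaining $11,250 at 29% = $3,262.50
Fee: $19,135.00 + $88,695.00 + $37,625.00 + $3,262.50 = $148,717.50

$148,717.50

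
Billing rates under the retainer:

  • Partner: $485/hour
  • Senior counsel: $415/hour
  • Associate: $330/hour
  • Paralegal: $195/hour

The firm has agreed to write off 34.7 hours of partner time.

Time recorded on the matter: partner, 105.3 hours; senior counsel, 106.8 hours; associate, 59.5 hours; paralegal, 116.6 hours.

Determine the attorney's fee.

$120,935.00

Partner: 105.3 × $485 = $51,070.50
Senior counsel: 106.8 × $415 = $44,322.00
Associate: 59.5 × $330 = $19,635.00
Paralegal: 116.6 × $195 = $22,737.00
Subtotal: $137,764.50
Write-off: 34.7 × $485 = $16,829.50
Total: $137,764.50 − $16,829.50 = $120,935.00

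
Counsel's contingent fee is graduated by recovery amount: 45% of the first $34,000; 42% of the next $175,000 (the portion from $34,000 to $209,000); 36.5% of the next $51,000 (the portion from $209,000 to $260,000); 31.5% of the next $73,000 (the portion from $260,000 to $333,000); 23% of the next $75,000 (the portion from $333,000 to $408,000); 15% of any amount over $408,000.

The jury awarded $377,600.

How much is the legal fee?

First $34,000 at 45% = $15,300.00
Next $175,000 at 42% = $73,500.00
Next $51,000 at 36.5% = $18,615.00
Next $73,000 at 31.5% = $22,995.00
Remaining $44,600 at 23% = $10,258.00
Fee: $15,300.00 + $73,500.00 + $18,615.00 + $22,995.00 + $10,258.00 = $140,668.00

$140,668.00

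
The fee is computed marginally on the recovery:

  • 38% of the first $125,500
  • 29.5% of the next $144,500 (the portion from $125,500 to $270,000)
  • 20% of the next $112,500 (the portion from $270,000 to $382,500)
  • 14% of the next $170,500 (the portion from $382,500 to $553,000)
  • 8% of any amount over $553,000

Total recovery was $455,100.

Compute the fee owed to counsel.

First $125,500 at 38% = $47,690.00
Next $144,500 at 29.5% = $42,627.50
Next $112,500 at 20% = $22,500.00
Remaining $72,600 at 14% = $10,164.00
Fee: $47,690.00 + $42,627.50 + $22,500.00 + $10,164.00 = $122,981.50

$122,981.50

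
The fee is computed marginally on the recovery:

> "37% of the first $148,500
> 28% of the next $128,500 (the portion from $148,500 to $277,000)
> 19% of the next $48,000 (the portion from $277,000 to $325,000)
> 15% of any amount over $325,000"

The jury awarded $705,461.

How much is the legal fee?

$157,114.15

First $148,500 at 37% = $54,945.00
Next $128,500 at 28% = $35,980.00
Next $48,000 at 19% = $9,120.00
Remaining $380,461 at 15% = $57,069.15
Fee: $54,945.00 + $35,980.00 + $9,120.00 + $57,069.15 = $157,114.15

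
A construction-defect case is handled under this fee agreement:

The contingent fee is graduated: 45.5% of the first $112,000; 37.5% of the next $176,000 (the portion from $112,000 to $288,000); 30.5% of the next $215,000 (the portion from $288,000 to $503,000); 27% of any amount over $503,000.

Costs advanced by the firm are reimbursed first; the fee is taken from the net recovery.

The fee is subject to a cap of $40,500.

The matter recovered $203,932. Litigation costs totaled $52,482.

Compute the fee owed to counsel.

$40,500.00

Fee base (net of costs): $203,932 − $52,482 = $151,450
First $112,000 at 45.5% = $50,960.00
Remaining $39,450 at 37.5% = $14,793.75
Fee: $50,960.00 + $14,793.75 = $65,753.75
$65,753.75 exceeds the $40,500 cap, so the fee is capped at $40,500.00.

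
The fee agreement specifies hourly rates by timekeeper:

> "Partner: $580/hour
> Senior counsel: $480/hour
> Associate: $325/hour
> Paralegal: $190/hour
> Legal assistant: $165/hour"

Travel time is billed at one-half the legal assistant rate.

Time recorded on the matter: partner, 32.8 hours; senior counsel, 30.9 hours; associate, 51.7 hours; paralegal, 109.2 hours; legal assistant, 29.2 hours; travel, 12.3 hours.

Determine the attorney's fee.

$77,239.25

Partner: 32.8 × $580 = $19,024.00
Senior counsel: 30.9 × $480 = $14,832.00
Associate: 51.7 × $325 = $16,802.50
Paralegal: 109.2 × $190 = $20,748.00
Legal assistant: 29.2 × $165 = $4,818.00
Subtotal: $19,024.00 + $14,832.00 + $16,802.50 + $20,748.00 + $4,818.00 = $76,224.50
Travel: 12.3 × ($165 ÷ 2) = 12.3 × $82.50 = $1,014.75
Total: $76,224.50 + $1,014.75 = $77,239.25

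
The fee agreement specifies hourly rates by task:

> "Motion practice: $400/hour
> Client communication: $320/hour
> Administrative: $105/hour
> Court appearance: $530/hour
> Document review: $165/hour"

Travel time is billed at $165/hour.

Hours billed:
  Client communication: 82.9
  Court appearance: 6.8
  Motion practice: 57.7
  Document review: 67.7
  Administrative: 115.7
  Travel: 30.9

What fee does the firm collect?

$81,629.50

Motion practice: 57.7 × $400 = $23,080.00
Client communication: 82.9 × $320 = $26,528.00
Administrative: 115.7 × $105 = $12,148.50
Court appearance: 6.8 × $530 = $3,604.00
Document review: 67.7 × $165 = $11,170.50
Subtotal: $23,080.00 + $26,528.00 + $12,148.50 + $3,604.00 + $11,170.50 = $76,531.00
Travel: 30.9 × $165 = $5,098.50
Total: $76,531.00 + $5,098.50 = $81,629.50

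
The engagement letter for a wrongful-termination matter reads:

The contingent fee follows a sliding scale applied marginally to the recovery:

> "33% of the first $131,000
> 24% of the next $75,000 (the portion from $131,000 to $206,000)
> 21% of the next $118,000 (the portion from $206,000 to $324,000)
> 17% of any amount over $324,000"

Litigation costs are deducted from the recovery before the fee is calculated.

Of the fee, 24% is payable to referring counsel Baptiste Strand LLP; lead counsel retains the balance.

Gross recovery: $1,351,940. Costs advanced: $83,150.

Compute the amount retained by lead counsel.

Fee base (net of costs): $1,351,940 − $83,150 = $1,268,790
First $131,000 at 33% = $43,230.00
Next $75,000 at 24% = $18,000.00
Next $118,000 at 21% = $24,780.00
Remaining $944,790 at 17% = $160,614.30
Fee: $43,230.00 + $18,000.00 + $24,780.00 + $160,614.30 = $246,624.30
Referral share: 24% of $246,624.30 = $59,189.83; lead counsel retains $246,624.30 − $59,189.83 = $187,434.47.

$187,434.47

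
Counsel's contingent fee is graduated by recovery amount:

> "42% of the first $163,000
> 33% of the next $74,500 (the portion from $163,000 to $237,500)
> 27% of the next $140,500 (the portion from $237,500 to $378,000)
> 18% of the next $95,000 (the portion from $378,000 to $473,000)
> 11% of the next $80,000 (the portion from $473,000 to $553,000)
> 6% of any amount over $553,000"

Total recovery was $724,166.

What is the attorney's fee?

$167,149.96

First $163,000 at 42% = $68,460.00
Next $74,500 at 33% = $24,585.00
Next $140,500 at 27% = $37,935.00
Next $95,000 at 18% = $17,100.00
Next $80,000 at 11% = $8,800.00
Remaining $171,166 at 6% = $10,269.96
Fee: $68,460.00 + $24,585.00 + $37,935.00 + $17,100.00 + $8,800.00 + $10,269.96 = $167,149.96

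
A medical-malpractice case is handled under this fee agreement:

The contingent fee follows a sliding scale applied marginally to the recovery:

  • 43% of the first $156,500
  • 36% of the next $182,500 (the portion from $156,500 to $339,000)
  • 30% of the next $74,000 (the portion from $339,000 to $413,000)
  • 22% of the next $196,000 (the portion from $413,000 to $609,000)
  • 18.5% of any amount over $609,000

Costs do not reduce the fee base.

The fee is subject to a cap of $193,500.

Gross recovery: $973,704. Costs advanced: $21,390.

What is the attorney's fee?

$193,500.00

Fee base is the gross recovery, $973,704; costs are reimbursed separately.
First $156,500 at 43% = $67,295.00
Next $182,500 at 36% = $65,700.00
Next $74,000 at 30% = $22,200.00
Next $196,000 at 22% = $43,120.00
Remaining $364,704 at 18.5% = $67,470.24
Fee: $67,295.00 + $65,700.00 + $22,200.00 + $43,120.00 + $67,470.24 = $265,785.24
$265,785.24 exceeds the $193,500 cap, so the fee is capped at $193,500.00.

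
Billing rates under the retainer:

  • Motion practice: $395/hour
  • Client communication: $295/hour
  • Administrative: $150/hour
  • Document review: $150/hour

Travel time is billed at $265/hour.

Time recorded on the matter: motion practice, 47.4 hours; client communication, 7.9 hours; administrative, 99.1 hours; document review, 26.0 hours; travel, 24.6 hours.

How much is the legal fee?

Motion practice: 47.4 × $395 = $18,723.00
Client communication: 7.9 × $295 = $2,330.50
Administrative: 99.1 × $150 = $14,865.00
Document review: 26.0 × $150 = $3,900.00
Subtotal: $18,723.00 + $2,330.50 + $14,865.00 + $3,900.00 = $39,818.50
Travel: 24.6 × $265 = $6,519.00
Total: $39,818.50 + $6,519.00 = $46,337.50

$46,337.50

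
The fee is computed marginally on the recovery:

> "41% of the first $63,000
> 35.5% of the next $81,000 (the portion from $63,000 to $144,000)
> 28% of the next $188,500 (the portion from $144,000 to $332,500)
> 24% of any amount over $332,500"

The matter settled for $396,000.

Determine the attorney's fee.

$122,605.00

First $63,000 at 41% = $25,830.00
Next $81,000 at 35.5% = $28,755.00
Next $188,500 at 28% = $52,780.00
Remaining $63,500 at 24% = $15,240.00
Fee: $25,830.00 + $28,755.00 + $52,780.00 + $15,240.00 = $122,605.00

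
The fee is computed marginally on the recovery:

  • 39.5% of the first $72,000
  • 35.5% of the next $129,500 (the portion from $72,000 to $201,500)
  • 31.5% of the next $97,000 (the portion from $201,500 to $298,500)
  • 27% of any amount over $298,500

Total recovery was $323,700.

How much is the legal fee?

$111,771.50

First $72,000 at 39.5% = $28,440.00
Next $129,500 at 35.5% = $45,972.50
Next $97,000 at 31.5% = $30,555.00
Remaining $25,200 at 27% = $6,804.00
Fee: $28,440.00 + $45,972.50 + $30,555.00 + $6,804.00 = $111,771.50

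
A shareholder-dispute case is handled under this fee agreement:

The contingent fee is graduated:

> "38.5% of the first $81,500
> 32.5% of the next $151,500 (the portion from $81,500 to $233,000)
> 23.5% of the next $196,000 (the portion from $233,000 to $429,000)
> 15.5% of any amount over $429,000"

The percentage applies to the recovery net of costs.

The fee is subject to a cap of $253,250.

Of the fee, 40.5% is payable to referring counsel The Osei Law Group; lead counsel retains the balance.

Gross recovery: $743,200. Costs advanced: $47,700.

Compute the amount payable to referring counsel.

Fee base (net of costs): $743,200 − $47,700 = $695,500
First $81,500 at 38.5% = $31,377.50
Next $151,500 at 32.5% = $49,237.50
Next $196,000 at 23.5% = $46,060.00
Remaining $266,500 at 15.5% = $41,307.50
Fee: $31,377.50 + $49,237.50 + $46,060.00 + $41,307.50 = $167,982.50
$167,982.50 is under the $253,250 cap.
Referral share: 40.5% of $167,982.50 = $68,032.91; lead counsel retains $167,982.50 − $68,032.91 = $99,949.59.

$68,032.91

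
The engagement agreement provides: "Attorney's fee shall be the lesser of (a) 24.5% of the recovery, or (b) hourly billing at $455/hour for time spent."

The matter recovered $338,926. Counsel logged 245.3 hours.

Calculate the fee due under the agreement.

$83,036.87

(a) 24.5% of $338,926 = $83,036.87
(b) 245.3 × $455 = $111,611.50
The lesser is (a): $83,036.87.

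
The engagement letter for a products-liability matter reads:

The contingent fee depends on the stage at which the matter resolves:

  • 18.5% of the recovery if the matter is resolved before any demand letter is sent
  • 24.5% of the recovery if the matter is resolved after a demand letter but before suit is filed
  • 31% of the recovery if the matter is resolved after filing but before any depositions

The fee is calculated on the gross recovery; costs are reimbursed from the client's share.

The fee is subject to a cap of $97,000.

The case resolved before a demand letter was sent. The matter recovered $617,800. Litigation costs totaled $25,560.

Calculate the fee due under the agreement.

Fee base is the gross recovery, $617,800; costs are reimbursed separately.
The matter resolved before a demand letter was sent, so the 18.5% rate applies.
$617,800 × 18.5% = $114,293.00
$114,293.00 exceeds the $97,000 cap, so the fee is capped at $97,000.00.

$97,000.00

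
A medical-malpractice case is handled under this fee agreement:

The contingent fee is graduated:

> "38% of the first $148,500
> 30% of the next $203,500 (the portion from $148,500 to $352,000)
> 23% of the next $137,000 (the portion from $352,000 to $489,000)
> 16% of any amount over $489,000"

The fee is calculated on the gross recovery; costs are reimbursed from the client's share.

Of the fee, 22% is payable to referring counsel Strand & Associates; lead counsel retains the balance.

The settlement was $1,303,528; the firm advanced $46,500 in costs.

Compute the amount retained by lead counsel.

Fee base is the gross recovery, $1,303,528; costs are reimbursed separately.
First $148,500 at 38% = $56,430.00
Next $203,500 at 30% = $61,050.00
Next $137,000 at 23% = $31,510.00
Remaining $814,528 at 16% = $130,324.48
Fee: $56,430.00 + $61,050.00 + $31,510.00 + $130,324.48 = $279,314.48
Referral share: 22% of $279,314.48 = $61,449.19; lead counsel retains $279,314.48 − $61,449.19 = $217,865.29.

$217,865.29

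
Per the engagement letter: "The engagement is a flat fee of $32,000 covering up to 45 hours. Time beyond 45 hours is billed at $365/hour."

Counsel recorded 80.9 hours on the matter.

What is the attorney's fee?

$45,103.50

Flat fee: $32,000.00
Excess hours: 80.9 − 45 = 35.9
Overrun: 35.9 × $365 = $13,103.50
Total: $32,000.00 + $13,103.50 = $45,103.50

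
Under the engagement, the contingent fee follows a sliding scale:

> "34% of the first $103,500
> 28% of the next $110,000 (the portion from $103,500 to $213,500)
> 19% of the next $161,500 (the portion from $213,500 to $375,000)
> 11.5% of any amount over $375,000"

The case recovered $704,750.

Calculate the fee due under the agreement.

$134,596.25

First $103,500 at 34% = $35,190.00
Next $110,000 at 28% = $30,800.00
Next $161,500 at 19% = $30,685.00
Remaining $329,750 at 11.5% = $37,921.25
Fee: $35,190.00 + $30,800.00 + $30,685.00 + $37,921.25 = $134,596.25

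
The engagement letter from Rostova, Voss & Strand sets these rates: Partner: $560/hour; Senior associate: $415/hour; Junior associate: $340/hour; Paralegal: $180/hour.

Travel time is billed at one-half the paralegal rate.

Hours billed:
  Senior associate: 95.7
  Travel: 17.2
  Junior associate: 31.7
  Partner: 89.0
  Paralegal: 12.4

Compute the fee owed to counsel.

$104,113.50

Partner: 89.0 × $560 = $49,840.00
Senior associate: 95.7 × $415 = $39,715.50
Junior associate: 31.7 × $340 = $10,778.00
Paralegal: 12.4 × $180 = $2,232.00
Subtotal: $49,840.00 + $39,715.50 + $10,778.00 + $2,232.00 = $102,565.50
Travel: 17.2 × ($180 ÷ 2) = 17.2 × $90.00 = $1,548.00
Total: $102,565.50 + $1,548.00 = $104,113.50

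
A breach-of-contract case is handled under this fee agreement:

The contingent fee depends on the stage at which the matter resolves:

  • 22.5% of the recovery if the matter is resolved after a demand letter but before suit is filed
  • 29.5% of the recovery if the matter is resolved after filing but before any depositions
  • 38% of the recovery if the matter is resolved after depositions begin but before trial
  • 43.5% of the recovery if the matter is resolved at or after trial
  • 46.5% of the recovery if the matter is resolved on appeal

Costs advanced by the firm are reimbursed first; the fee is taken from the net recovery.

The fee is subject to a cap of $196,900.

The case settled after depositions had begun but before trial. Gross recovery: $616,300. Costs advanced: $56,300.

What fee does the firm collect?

Fee base (net of costs): $616,300 − $56,300 = $560,000
The matter settled after depositions had begun but before trial, so the 38% rate applies.
$560,000 × 38% = $212,800.00
$212,800.00 exceeds the $196,900 cap, so the fee is capped at $196,900.00.

$196,900.00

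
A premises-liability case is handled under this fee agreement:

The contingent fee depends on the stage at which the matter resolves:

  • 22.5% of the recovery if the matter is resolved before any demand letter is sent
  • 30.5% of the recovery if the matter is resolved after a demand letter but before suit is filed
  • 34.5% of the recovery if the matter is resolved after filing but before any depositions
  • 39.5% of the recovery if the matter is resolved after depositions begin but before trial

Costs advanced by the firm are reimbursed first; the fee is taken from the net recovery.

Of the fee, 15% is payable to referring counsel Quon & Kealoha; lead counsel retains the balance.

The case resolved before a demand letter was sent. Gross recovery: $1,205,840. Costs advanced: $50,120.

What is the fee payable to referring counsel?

$39,005.55

Fee base (net of costs): $1,205,840 − $50,120 = $1,155,720
The matter resolved before a demand letter was sent, so the 22.5% rate applies.
$1,155,720 × 22.5% = $260,037.00
Referral share: 15% of $260,037.00 = $39,005.55; lead counsel retains $260,037.00 − $39,005.55 = $221,031.45.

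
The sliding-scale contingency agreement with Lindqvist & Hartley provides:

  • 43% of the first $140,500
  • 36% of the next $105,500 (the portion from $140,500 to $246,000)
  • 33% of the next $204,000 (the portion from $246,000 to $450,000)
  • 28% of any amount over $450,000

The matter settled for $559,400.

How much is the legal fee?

$196,347.00

First $140,500 at 43% = $60,415.00
Next $105,500 at 36% = $37,980.00
Next $204,000 at 33% = $67,320.00
Remaining $109,400 at 28% = $30,632.00
Fee: $60,415.00 + $37,980.00 + $67,320.00 + $30,632.00 = $196,347.00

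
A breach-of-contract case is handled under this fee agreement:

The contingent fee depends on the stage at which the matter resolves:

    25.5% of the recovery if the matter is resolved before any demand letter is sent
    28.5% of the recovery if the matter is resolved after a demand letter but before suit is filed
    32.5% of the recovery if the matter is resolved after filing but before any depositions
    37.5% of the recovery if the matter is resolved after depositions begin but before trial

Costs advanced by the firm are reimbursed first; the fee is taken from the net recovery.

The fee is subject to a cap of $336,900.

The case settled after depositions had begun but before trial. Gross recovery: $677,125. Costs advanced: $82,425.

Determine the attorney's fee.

Fee base (net of costs): $677,125 − $82,425 = $594,700
The matter settled after depositions had begun but before trial, so the 37.5% rate applies.
$594,700 × 37.5% = $223,012.50
$223,012.50 is under the $336,900 cap.

$223,012.50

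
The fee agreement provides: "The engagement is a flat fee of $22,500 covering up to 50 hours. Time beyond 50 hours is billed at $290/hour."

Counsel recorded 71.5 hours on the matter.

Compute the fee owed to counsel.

$28,735.00

Flat fee: $22,500.00
Excess hours: 71.5 − 50 = 21.5
Overrun: 21.5 × $290 = $6,235.00
Total: $22,500.00 + $6,235.00 = $28,735.00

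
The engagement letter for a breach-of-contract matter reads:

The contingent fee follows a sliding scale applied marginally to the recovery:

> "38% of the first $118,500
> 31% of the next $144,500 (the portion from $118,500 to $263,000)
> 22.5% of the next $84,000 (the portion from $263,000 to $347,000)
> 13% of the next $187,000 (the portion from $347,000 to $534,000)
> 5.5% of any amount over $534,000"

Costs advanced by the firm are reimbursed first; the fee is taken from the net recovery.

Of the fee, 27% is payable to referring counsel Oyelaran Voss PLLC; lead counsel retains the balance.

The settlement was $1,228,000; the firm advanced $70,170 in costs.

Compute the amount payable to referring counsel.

$45,183.33

Fee base (net of costs): $1,228,000 − $70,170 = $1,157,830
First $118,500 at 38% = $45,030.00
Next $144,500 at 31% = $44,795.00
Next $84,000 at 22.5% = $18,900.00
Next $187,000 at 13% = $24,310.00
Remaining $623,830 at 5.5% = $34,310.65
Fee: $45,030.00 + $44,795.00 + $18,900.00 + $24,310.00 + $34,310.65 = $167,345.65
Referral share: 27% of $167,345.65 = $45,183.33; lead counsel retains $167,345.65 − $45,183.33 = $122,162.32.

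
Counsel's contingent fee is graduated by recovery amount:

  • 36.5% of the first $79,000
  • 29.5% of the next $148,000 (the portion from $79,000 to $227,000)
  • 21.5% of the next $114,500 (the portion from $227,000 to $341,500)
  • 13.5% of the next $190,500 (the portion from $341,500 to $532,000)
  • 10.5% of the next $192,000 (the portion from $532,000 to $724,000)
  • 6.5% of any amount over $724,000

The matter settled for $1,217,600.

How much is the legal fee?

First $79,000 at 36.5% = $28,835.00
Next $148,000 at 29.5% = $43,660.00
Next $114,500 at 21.5% = $24,617.50
Next $190,500 at 13.5% = $25,717.50
Next $192,000 at 10.5% = $20,160.00
Remaining $493,600 at 6.5% = $32,084.00
Fee: $28,835.00 + $43,660.00 + $24,617.50 + $25,717.50 + $20,160.00 + $32,084.00 = $175,074.00

$175,074.00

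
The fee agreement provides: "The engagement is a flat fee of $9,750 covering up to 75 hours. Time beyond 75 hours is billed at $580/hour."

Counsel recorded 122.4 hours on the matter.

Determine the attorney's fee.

Flat fee: $9,750.00
Excess hours: 122.4 − 75 = 47.4
Overrun: 47.4 × $580 = $27,492.00
Total: $9,750.00 + $27,492.00 = $37,242.00

$37,242.00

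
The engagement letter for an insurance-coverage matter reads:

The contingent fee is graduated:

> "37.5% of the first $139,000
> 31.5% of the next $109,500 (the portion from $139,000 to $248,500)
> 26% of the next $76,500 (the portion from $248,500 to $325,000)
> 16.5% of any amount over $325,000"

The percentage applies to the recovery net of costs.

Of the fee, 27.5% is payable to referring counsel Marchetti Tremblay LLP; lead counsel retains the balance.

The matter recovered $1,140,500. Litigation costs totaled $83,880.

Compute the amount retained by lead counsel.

Fee base (net of costs): $1,140,500 − $83,880 = $1,056,620
First $139,000 at 37.5% = $52,125.00
Next $109,500 at 31.5% = $34,492.50
Next $76,500 at 26% = $19,890.00
Remaining $731,620 at 16.5% = $120,717.30
Fee: $52,125.00 + $34,492.50 + $19,890.00 + $120,717.30 = $227,224.80
Referral share: 27.5% of $227,224.80 = $62,486.82; lead counsel retains $227,224.80 − $62,486.82 = $164,737.98.

$164,737.98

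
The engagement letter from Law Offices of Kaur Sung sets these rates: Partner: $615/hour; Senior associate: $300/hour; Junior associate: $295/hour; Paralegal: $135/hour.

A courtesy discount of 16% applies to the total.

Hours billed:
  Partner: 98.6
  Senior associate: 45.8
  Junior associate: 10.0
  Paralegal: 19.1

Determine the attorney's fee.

Partner: 98.6 × $615 = $60,639.00
Senior associate: 45.8 × $300 = $13,740.00
Junior associate: 10.0 × $295 = $2,950.00
Paralegal: 19.1 × $135 = $2,578.50
Subtotal: $79,907.50
Less 16% discount: −$12,785.20
Total: $79,907.50 − $12,785.20 = $67,122.30

$67,122.30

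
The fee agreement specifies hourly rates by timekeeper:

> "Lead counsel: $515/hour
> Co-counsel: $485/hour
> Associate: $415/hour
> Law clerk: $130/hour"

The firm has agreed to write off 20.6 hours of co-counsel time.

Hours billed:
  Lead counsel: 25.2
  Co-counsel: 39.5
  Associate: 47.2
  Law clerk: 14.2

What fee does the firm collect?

$43,578.50

Lead counsel: 25.2 × $515 = $12,978.00
Co-counsel: 39.5 × $485 = $19,157.50
Associate: 47.2 × $415 = $19,588.00
Law clerk: 14.2 × $130 = $1,846.00
Subtotal: $53,569.50
Write-off: 20.6 × $485 = $9,991.00
Total: $53,569.50 − $9,991.00 = $43,578.50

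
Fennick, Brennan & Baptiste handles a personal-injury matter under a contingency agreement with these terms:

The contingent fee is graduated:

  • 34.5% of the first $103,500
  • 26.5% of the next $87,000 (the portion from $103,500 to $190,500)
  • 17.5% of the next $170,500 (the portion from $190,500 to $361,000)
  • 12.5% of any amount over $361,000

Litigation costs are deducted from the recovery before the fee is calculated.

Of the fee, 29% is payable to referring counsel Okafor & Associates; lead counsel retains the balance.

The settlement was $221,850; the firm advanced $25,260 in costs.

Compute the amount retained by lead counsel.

Fee base (net of costs): $221,850 − $25,260 = $196,590
First $103,500 at 34.5% = $35,707.50
Next $87,000 at 26.5% = $23,055.00
Remaining $6,090 at 17.5% = $1,065.75
Fee: $35,707.50 + $23,055.00 + $1,065.75 = $59,828.25
Referral share: 29% of $59,828.25 = $17,350.19; lead counsel retains $59,828.25 − $17,350.19 = $42,478.06.

$42,478.06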